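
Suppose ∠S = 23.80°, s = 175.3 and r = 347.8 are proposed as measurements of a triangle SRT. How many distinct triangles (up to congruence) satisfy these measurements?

2

r·sin S = 347.8·sin(23.80°) ≈ 140.4.
Since r sin S < s < r (140.4 < 175.3 < 347.8), two triangles exist.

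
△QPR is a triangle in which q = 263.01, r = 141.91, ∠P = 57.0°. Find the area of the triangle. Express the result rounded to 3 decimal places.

Area = ½·r·q·sin P ≈ 15651.

15651.165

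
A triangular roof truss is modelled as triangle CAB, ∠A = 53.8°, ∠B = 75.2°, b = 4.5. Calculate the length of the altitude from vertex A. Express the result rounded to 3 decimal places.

h_A ≈ 3.497

The third angle is ∠C = 180° − ∠A − ∠B = 51.00°.
Law of sines: c = b·sin C/sin B ≈ 3.6172.
Law of sines: a = b·sin A/sin B ≈ 3.7559.
Area = ½·b·c·sin A ≈ 6.5675.
The altitude from A has length 2·area/a ≈ 3.4972.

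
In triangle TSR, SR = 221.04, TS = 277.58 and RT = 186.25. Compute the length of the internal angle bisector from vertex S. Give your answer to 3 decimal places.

By the law of cosines, cos S = (TS² + SR² − RT²) / (2·TS·SR) ≈ 0.74337, so ∠S ≈ 41.98°.
The bisector from S has length 2·TS·SR·cos(∠S/2)/(TS+SR) ≈ 229.77.

t_S ≈ 229.773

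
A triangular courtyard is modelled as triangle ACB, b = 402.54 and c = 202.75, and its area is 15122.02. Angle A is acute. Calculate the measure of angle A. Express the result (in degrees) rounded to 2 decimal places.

From area = ½·c·b·sin A, we get sin A = 2·area/(c·b) ≈ 0.37057.
Taking the acute solution, ∠A ≈ 21.75°.

∠A ≈ 21.75°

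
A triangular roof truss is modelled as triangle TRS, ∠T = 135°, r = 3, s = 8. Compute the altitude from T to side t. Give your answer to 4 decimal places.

By the law of cosines, t² = r² + s² − 2·r·s·cos T = 106.94, so t ≈ 10.341.
Area = ½·r·s·sin T ≈ 8.4853.
The altitude from T has length 2·area/t ≈ 1.6411.

1.6411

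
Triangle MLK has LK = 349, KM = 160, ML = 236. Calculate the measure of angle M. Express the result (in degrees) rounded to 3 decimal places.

By the law of cosines, cos M = (KM² + ML² − LK²) / (2·KM·ML) ≈ -0.53635, so ∠M ≈ 122.44°.

∠M ≈ 122.435°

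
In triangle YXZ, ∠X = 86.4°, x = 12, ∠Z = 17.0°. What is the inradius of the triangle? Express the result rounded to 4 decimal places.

1.5080

The third angle is ∠Y = 180° − ∠X − ∠Z = 76.60°.
Law of sines: y = x·sin Y/sin X ≈ 11.696.
Law of sines: z = x·sin Z/sin X ≈ 3.5154.
Area = ½·x·y·sin Z ≈ 20.518.
Semiperimeter s = (11.696+12+3.5154)/2 = 13.606.
Inradius = area/s = 20.518/13.606 ≈ 1.508.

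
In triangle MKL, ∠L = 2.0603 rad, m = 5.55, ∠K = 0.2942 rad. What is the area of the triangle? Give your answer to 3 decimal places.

area ≈ 5.565

The third angle is ∠M = π − ∠K − ∠L = 0.7871 rad.
Law of sines: k = m·sin K/sin M ≈ 2.2721.
Law of sines: l = m·sin L/sin M ≈ 6.9155.
Area = ½·m·k·sin L ≈ 5.5647.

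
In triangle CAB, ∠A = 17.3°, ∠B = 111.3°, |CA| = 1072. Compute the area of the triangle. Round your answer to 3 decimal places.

143328.382

The third angle is ∠C = 180° − ∠A − ∠B = 51.40°.
Law of sines: |AB| = |CA|·sin C/sin B ≈ 899.21.
Law of sines: |BC| = |CA|·sin A/sin B ≈ 342.16.
Area = ½·|CA|·|AB|·sin A ≈ 1.4333e+05.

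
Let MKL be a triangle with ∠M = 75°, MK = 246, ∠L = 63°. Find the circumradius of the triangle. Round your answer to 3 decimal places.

138.046

The third angle is ∠K = 180° − ∠L − ∠M = 42.00°.
Law of sines: KL = MK·sin M/sin L ≈ 266.68.
Law of sines: LM = MK·sin K/sin L ≈ 184.74.
Circumradius = MK/(2 sin L) ≈ 138.05.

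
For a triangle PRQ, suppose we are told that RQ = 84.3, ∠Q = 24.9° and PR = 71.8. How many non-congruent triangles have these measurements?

2

RQ·sin Q = 84.3·sin(24.9°) ≈ 35.49.
Since RQ sin Q < PR < RQ (35.49 < 71.8 < 84.3), two triangles exist.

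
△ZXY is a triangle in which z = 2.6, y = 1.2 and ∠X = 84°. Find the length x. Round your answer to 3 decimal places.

2.747

By the law of cosines, x² = y² + z² − 2·y·z·cos X = 7.5477, so x ≈ 2.7473.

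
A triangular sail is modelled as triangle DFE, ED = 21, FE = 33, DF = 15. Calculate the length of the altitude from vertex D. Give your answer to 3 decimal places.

7.074

Semiperimeter s = (33 + 21 + 15)/2 = 34.5.
Heron's formula: area = √(34.5·1.5·13.5·19.5) ≈ 116.72.
The altitude from D has length 2·area/FE ≈ 7.0738.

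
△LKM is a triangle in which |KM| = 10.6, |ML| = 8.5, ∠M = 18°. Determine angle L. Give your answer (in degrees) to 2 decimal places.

∠L ≈ 115.77°

By the law of cosines, |LK|² = |KM|² + |ML|² − 2·|KM|·|ML|·cos M = 13.23, so |LK| ≈ 3.6373.
Law of cosines again: cos L = (|ML|² + |LK|² − |KM|²)/(2·|ML|·|LK|) ≈ -0.43472, so ∠L ≈ 115.77°.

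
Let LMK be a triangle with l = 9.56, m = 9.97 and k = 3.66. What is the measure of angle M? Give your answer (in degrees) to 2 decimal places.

By the law of cosines, cos M = (k² + l² − m²) / (2·k·l) ≈ 0.07700, so ∠M ≈ 85.58°.

∠M ≈ 85.58°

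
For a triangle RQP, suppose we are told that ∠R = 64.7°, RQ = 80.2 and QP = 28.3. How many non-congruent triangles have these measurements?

0

RQ·sin R = 80.2·sin(64.7°) ≈ 72.51.
Since QP = 28.3 < 72.51 = RQ sin R, no triangle exists.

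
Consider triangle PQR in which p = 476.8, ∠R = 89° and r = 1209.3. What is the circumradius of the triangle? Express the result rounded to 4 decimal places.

Law of sines: sin P = p·sin R/r ≈ 0.39422.
Since r ≥ p, only the acute value applies: ∠P ≈ 23.22°.
Then ∠Q = 180° − ∠R − ∠P ≈ 67.78°.
Law of sines gives q = r·sin Q/sin R ≈ 1119.7.
Circumradius = r/(2 sin R) ≈ 604.74.

604.7421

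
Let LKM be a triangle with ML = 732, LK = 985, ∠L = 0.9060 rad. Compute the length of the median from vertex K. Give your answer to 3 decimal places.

By the law of cosines, KM² = ML² + LK² − 2·ML·LK·cos L = 6.1646e+05, so KM ≈ 785.15.
Median from K: ½√(2·LK² + 2·KM² − ML²) ≈ 812.02.

812.025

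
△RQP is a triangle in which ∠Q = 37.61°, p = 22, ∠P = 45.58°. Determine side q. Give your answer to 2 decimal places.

18.80

The third angle is ∠R = 180° − ∠Q − ∠P = 96.81°.
Law of sines: q = p·sin Q/sin P ≈ 18.798.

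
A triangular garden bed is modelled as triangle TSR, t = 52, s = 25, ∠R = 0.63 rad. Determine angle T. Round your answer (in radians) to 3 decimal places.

By the law of cosines, r² = t² + s² − 2·t·s·cos R = 1228.1, so r ≈ 35.045.
Law of cosines again: cos T = (s² + r² − t²)/(2·s·r) ≈ -0.48559, so ∠T ≈ 2.078 rad.

∠T ≈ 2.078 rad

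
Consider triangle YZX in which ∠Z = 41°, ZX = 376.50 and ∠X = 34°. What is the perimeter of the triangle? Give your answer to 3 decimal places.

perimeter ≈ 850.183

The third angle is ∠Y = 180° − ∠Z − ∠X = 105.00°.
Law of sines: XY = ZX·sin Z/sin Y ≈ 255.72.
Law of sines: YZ = ZX·sin X/sin Y ≈ 217.96.
Semiperimeter s = (376.5+255.72+217.96)/2 = 425.09.
Perimeter = 376.5 + 255.72 + 217.96 = 850.18.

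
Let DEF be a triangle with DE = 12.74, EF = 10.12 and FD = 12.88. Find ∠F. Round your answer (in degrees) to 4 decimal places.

By the law of cosines, cos F = (EF² + FD² − DE²) / (2·EF·FD) ≈ 0.40662, so ∠F ≈ 66.01°.

∠F ≈ 66.0076°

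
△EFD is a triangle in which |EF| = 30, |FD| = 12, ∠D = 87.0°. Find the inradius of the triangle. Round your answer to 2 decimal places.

Law of sines: sin E = |FD|·sin D/|EF| ≈ 0.39945.
Since |EF| ≥ |FD|, only the acute value applies: ∠E ≈ 23.54°.
Then ∠F = 180° − ∠D − ∠E ≈ 69.46°.
Law of sines gives |DE| = |EF|·sin F/sin D ≈ 28.131.
Area = ½·|EF|·|FD|·sin F ≈ 168.55.
Semiperimeter s = (12+28.131+30)/2 = 35.065.
Inradius = area/s = 168.55/35.065 ≈ 4.8068.

r ≈ 4.81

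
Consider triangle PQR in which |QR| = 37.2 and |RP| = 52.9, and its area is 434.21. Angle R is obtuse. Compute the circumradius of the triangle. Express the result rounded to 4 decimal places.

99.5130

From area = ½·|QR|·|RP|·sin R, we get sin R = 2·area/(|QR|·|RP|) ≈ 0.44130.
Taking the obtuse solution, ∠R ≈ 153.81°.
Law of cosines then gives |PQ| ≈ 87.83.
Circumradius = |PQ|/(2 sin R) ≈ 99.513.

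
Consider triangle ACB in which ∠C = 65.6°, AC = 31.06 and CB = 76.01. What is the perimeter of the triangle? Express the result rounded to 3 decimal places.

By the law of cosines, BA² = AC² + CB² − 2·AC·CB·cos C = 4791.7, so BA ≈ 69.222.
Semiperimeter s = (76.01+69.222+31.06)/2 = 88.146.
Perimeter = 76.01 + 69.222 + 31.06 = 176.29.

perimeter ≈ 176.292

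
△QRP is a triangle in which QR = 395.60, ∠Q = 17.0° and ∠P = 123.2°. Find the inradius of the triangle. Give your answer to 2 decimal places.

The third angle is ∠R = 180° − ∠P − ∠Q = 39.80°.
Law of sines: RP = QR·sin Q/sin P ≈ 138.23.
Law of sines: PQ = QR·sin R/sin P ≈ 302.63.
Area = ½·QR·RP·sin R ≈ 17501.
Semiperimeter s = (138.23+302.63+395.6)/2 = 418.23.
Inradius = area/s = 17501/418.23 ≈ 41.846.

r ≈ 41.85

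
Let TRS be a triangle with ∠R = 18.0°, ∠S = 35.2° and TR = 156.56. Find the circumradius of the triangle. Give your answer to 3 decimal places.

The third angle is ∠T = 180° − ∠R − ∠S = 126.80°.
Law of sines: RS = TR·sin T/sin S ≈ 217.48.
Law of sines: ST = TR·sin R/sin S ≈ 83.93.
Circumradius = TR/(2 sin S) ≈ 135.8.

135.801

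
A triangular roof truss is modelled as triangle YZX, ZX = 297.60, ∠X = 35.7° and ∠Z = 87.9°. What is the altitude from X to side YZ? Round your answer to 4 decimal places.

The third angle is ∠Y = 180° − ∠Z − ∠X = 56.40°.
Law of sines: XY = ZX·sin Z/sin Y ≈ 357.06.
Law of sines: YZ = ZX·sin X/sin Y ≈ 208.5.
Area = ½·ZX·XY·sin X ≈ 31004.
The altitude from X has length 2·area/YZ ≈ 297.4.

h_X ≈ 297.4001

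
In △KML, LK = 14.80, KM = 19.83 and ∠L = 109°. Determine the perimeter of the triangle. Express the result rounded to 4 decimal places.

43.8617

Law of sines: sin M = LK·sin L/KM ≈ 0.70568.
Since KM ≥ LK, only the acute value applies: ∠M ≈ 44.88°.
Then ∠K = 180° − ∠L − ∠M ≈ 26.12°.
Law of sines gives ML = KM·sin K/sin L ≈ 9.2317.
Semiperimeter s = (9.2317+14.8+19.83)/2 = 21.931.
Perimeter = 9.2317 + 14.8 + 19.83 = 43.862.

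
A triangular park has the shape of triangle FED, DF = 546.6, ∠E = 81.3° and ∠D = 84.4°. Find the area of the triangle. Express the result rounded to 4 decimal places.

The third angle is ∠F = 180° − ∠E − ∠D = 14.30°.
Law of sines: ED = DF·sin F/sin E ≈ 136.58.
Law of sines: FE = DF·sin D/sin E ≈ 550.32.
Area = ½·DF·ED·sin D ≈ 37149.

area ≈ 37149.4863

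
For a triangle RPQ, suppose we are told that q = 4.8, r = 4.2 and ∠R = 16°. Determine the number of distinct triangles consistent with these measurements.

2

q·sin R = 4.8·sin(16°) ≈ 1.323.
Since q sin R < r < q (1.323 < 4.2 < 4.8), two triangles exist.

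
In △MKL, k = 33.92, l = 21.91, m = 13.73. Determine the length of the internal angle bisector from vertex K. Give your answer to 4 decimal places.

By the law of cosines, cos K = (l² + m² − k²) / (2·l·m) ≈ -0.80114, so ∠K ≈ 2.5000 rad.
The bisector from K has length 2·l·m·cos(∠K/2)/(l+m) ≈ 5.3231.

t_K ≈ 5.3231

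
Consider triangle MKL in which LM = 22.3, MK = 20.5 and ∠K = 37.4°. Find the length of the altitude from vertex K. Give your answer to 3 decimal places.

19.423

Law of sines: sin L = MK·sin K/LM ≈ 0.55835.
Since LM ≥ MK, only the acute value applies: ∠L ≈ 33.94°.
Then ∠M = 180° − ∠K − ∠L ≈ 108.66°.
Law of sines gives KL = LM·sin M/sin K ≈ 34.786.
Area = ½·LM·MK·sin M ≈ 216.56.
The altitude from K has length 2·area/LM ≈ 19.423.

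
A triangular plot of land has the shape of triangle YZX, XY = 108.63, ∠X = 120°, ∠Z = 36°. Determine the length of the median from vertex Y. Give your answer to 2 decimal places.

m_Y ≈ 131.51

The third angle is ∠Y = 180° − ∠Z − ∠X = 24.00°.
Law of sines: ZX = XY·sin Y/sin Z ≈ 75.17.
Law of sines: YZ = XY·sin X/sin Z ≈ 160.05.
Median from Y: ½√(2·XY² + 2·YZ² − ZX²) ≈ 131.51.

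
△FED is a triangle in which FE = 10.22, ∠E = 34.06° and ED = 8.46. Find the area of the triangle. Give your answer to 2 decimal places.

area ≈ 24.21

Area = ½·FE·ED·sin E ≈ 24.212.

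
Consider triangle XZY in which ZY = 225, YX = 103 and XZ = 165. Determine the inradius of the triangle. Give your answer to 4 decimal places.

31.9386

Semiperimeter s = (225 + 103 + 165)/2 = 246.5.
Heron's formula: area = √(246.5·21.5·143.5·81.5) ≈ 7872.9.
Inradius = area/s = 7872.9/246.5 ≈ 31.939.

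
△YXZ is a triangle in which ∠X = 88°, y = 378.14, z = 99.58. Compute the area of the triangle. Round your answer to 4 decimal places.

area ≈ 18816.1213

Area = ½·z·y·sin X ≈ 18816.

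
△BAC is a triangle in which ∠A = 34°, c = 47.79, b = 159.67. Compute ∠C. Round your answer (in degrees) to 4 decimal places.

12.5497

By the law of cosines, a² = c² + b² − 2·c·b·cos A = 15126, so a ≈ 122.99.
Law of cosines again: cos C = (b² + a² − c²)/(2·b·a) ≈ 0.97611, so ∠C ≈ 12.55°.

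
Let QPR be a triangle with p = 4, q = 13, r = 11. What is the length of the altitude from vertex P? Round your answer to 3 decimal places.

Semiperimeter s = (13 + 4 + 11)/2 = 14.
Heron's formula: area = √(14·1·10·3) ≈ 20.494.
The altitude from P has length 2·area/p ≈ 10.247.

10.247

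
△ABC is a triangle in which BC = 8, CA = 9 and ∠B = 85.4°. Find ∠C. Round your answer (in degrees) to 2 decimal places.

Law of sines: sin A = BC·sin B/CA ≈ 0.88603.
Since CA ≥ BC, only the acute value applies: ∠A ≈ 62.38°.
Then ∠C = 180° − ∠B − ∠A ≈ 32.22°.

∠C ≈ 32.22°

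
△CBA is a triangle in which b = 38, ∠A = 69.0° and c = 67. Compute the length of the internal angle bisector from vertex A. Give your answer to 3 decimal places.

39.966

By the law of cosines, a² = c² + b² − 2·c·b·cos A = 4108.2, so a ≈ 64.095.
The bisector from A has length 2·c·b·cos(∠A/2)/(c+b) ≈ 39.966.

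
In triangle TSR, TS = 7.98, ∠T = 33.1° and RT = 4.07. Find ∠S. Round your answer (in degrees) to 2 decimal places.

25.93

By the law of cosines, SR² = RT² + TS² − 2·RT·TS·cos T = 25.829, so SR ≈ 5.0823.
Law of cosines again: cos S = (TS² + SR² − RT²)/(2·TS·SR) ≈ 0.89930, so ∠S ≈ 25.93°.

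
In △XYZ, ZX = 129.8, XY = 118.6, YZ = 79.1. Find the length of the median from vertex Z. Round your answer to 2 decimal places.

m_Z ≈ 89.64

Median from Z: ½√(2·YZ² + 2·ZX² − XY²) ≈ 89.643.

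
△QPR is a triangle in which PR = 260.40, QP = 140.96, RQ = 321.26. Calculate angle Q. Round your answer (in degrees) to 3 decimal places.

∠Q ≈ 52.393°

By the law of cosines, cos Q = (RQ² + QP² − PR²) / (2·RQ·QP) ≈ 0.61024, so ∠Q ≈ 52.39°.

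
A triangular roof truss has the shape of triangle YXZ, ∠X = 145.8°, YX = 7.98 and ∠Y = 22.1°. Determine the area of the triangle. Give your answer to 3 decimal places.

area ≈ 32.121

The third angle is ∠Z = 180° − ∠Y − ∠X = 12.10°.
Law of sines: XZ = YX·sin Y/sin Z ≈ 14.323.
Law of sines: ZY = YX·sin X/sin Z ≈ 21.398.
Area = ½·YX·XZ·sin X ≈ 32.121.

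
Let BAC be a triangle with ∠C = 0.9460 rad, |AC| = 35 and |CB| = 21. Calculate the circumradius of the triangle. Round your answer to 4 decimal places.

By the law of cosines, |BA|² = |AC|² + |CB|² − 2·|AC|·|CB|·cos C = 806.15, so |BA| ≈ 28.393.
Area = ½·|AC|·|CB|·sin C ≈ 298.07.
Circumradius = |BA|/(2 sin C) ≈ 17.503.

R ≈ 17.5030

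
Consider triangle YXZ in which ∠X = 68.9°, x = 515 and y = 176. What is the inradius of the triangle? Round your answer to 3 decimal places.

r ≈ 72.881

Law of sines: sin Y = y·sin X/x ≈ 0.31883.
Since x ≥ y, only the acute value applies: ∠Y ≈ 18.59°.
Then ∠Z = 180° − ∠X − ∠Y ≈ 92.51°.
Law of sines gives z = x·sin Z/sin X ≈ 551.48.
Area = ½·x·y·sin Z ≈ 45277.
Semiperimeter s = (176+515+551.48)/2 = 621.24.
Inradius = area/s = 45277/621.24 ≈ 72.881.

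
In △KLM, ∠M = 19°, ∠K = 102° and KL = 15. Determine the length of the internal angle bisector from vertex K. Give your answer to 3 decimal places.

The third angle is ∠L = 180° − ∠M − ∠K = 59.00°.
Law of sines: LM = KL·sin K/sin M ≈ 45.066.
Law of sines: MK = KL·sin L/sin M ≈ 39.493.
The bisector from K has length 2·MK·KL·cos(∠K/2)/(MK+KL) ≈ 13.683.

13.683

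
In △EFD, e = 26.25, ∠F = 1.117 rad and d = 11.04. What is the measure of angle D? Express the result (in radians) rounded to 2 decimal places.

By the law of cosines, f² = d² + e² − 2·d·e·cos F = 556.86, so f ≈ 23.598.
Law of cosines again: cos D = (e² + f² − d²)/(2·e·f) ≈ 0.90730, so ∠D ≈ 0.434 rad.

0.43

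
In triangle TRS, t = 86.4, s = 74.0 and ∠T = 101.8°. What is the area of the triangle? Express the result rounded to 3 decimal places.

1157.621

Law of sines: sin S = s·sin T/t ≈ 0.83838.
Since t ≥ s, only the acute value applies: ∠S ≈ 56.97°.
Then ∠R = 180° − ∠T − ∠S ≈ 21.23°.
Law of sines gives r = t·sin R/sin T ≈ 31.963.
Area = ½·t·s·sin R ≈ 1157.6.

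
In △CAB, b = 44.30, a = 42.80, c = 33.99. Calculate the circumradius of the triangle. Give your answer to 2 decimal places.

R ≈ 23.67

By the law of cosines, cos C = (a² + b² − c²) / (2·a·b) ≈ 0.69593, so ∠C ≈ 45.90°.
Circumradius = c/(2 sin C) ≈ 23.666.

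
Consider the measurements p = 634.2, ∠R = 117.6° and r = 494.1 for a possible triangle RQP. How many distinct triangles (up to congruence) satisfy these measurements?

0

p·sin R = 634.2·sin(117.6°) ≈ 562.
Since ∠R is not acute, a triangle exists only if r > p; here r ≤ p, so there is no triangle.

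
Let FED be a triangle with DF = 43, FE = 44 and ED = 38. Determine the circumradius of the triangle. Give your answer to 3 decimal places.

24.183

By the law of cosines, cos F = (DF² + FE² − ED²) / (2·DF·FE) ≈ 0.61866, so ∠F ≈ 0.904 rad.
Circumradius = ED/(2 sin F) ≈ 24.183.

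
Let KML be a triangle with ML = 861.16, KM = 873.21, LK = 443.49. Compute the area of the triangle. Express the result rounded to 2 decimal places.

185832.38

Semiperimeter s = (861.16 + 443.49 + 873.21)/2 = 1088.9.
Heron's formula: area = √(1088.9·227.77·645.44·215.72) ≈ 1.8583e+05.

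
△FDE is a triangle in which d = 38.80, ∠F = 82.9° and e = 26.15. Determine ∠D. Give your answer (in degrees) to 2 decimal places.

By the law of cosines, f² = d² + e² − 2·d·e·cos F = 1938.4, so f ≈ 44.028.
Law of cosines again: cos D = (e² + f² − d²)/(2·e·f) ≈ 0.48502, so ∠D ≈ 60.99°.

60.99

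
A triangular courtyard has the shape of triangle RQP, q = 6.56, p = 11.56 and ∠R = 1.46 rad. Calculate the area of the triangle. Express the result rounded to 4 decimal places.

Area = ½·q·p·sin R ≈ 37.684.

area ≈ 37.6843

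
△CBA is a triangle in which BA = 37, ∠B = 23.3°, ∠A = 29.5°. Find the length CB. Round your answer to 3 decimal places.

The third angle is ∠C = 180° − ∠B − ∠A = 127.20°.
Law of sines: CB = BA·sin A/sin C ≈ 22.874.

22.874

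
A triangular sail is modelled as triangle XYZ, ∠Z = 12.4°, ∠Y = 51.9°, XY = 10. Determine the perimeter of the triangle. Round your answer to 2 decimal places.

88.61

The third angle is ∠X = 180° − ∠Y − ∠Z = 115.70°.
Law of sines: YZ = XY·sin X/sin Z ≈ 41.962.
Law of sines: ZX = XY·sin Y/sin Z ≈ 36.647.
Semiperimeter s = (41.962+36.647+10)/2 = 44.304.
Perimeter = 41.962 + 36.647 + 10 = 88.609.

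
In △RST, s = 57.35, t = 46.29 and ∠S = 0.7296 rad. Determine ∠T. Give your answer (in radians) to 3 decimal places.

0.568

Law of sines: sin T = t·sin S/s ≈ 0.53802.
Since s ≥ t, only the acute value applies: ∠T ≈ 0.5681 rad.
Then ∠R = π − ∠S − ∠T ≈ 1.8439 rad.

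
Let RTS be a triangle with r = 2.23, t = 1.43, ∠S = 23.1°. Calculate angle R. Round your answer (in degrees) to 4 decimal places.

By the law of cosines, s² = r² + t² − 2·r·t·cos S = 1.1514, so s ≈ 1.073.
Law of cosines again: cos R = (t² + s² − r²)/(2·t·s) ≈ -0.57893, so ∠R ≈ 125.38°.

∠R ≈ 125.3754°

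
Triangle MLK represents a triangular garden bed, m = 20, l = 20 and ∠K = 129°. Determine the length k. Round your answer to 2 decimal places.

By the law of cosines, k² = m² + l² − 2·m·l·cos K = 1303.5, so k ≈ 36.103.

36.10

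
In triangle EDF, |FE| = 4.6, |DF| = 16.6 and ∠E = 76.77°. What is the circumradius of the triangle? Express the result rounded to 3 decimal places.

Law of sines: sin D = |FE|·sin E/|DF| ≈ 0.26975.
Since |DF| ≥ |FE|, only the acute value applies: ∠D ≈ 15.65°.
Then ∠F = 180° − ∠E − ∠D ≈ 87.58°.
Law of sines gives |ED| = |DF|·sin F/sin E ≈ 17.037.
Circumradius = |DF|/(2 sin E) ≈ 8.5263.

R ≈ 8.526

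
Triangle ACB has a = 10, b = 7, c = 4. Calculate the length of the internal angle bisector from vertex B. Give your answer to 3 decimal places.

By the law of cosines, cos B = (a² + c² − b²) / (2·a·c) ≈ 0.83750, so ∠B ≈ 33.12°.
The bisector from B has length 2·a·c·cos(∠B/2)/(a+c) ≈ 5.4772.

5.477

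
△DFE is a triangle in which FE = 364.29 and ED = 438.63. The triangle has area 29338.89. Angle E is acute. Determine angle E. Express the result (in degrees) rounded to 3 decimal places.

From area = ½·FE·ED·sin E, we get sin E = 2·area/(FE·ED) ≈ 0.36722.
Taking the acute solution, ∠E ≈ 21.54°.

∠E ≈ 21.544°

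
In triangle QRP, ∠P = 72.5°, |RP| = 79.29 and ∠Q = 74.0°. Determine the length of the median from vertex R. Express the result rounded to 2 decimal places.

75.63

The third angle is ∠R = 180° − ∠P − ∠Q = 33.50°.
Law of sines: |PQ| = |RP|·sin R/sin Q ≈ 45.527.
Law of sines: |QR| = |RP|·sin P/sin Q ≈ 78.668.
Median from R: ½√(2·|QR|² + 2·|RP|² − |PQ|²) ≈ 75.628.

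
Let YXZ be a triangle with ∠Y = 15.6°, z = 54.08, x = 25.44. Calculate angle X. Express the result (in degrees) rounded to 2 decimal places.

13.02

By the law of cosines, y² = x² + z² − 2·x·z·cos Y = 921.61, so y ≈ 30.358.
Law of cosines again: cos X = (z² + y² − x²)/(2·z·y) ≈ 0.97428, so ∠X ≈ 13.02°.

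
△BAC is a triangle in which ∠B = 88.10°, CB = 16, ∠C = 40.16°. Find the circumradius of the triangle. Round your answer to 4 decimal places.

R ≈ 10.1884

The third angle is ∠A = 180° − ∠C − ∠B = 51.74°.
Law of sines: AC = CB·sin B/sin A ≈ 20.366.
Law of sines: BA = CB·sin C/sin A ≈ 13.141.
Circumradius = CB/(2 sin A) ≈ 10.188.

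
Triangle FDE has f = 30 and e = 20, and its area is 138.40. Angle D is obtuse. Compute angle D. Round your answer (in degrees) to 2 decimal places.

From area = ½·e·f·sin D, we get sin D = 2·area/(e·f) ≈ 0.46133.
Taking the obtuse solution, ∠D ≈ 152.53°.

∠D ≈ 152.53°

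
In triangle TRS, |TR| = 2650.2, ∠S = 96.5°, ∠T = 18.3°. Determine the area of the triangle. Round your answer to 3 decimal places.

1007457.282

The third angle is ∠R = 180° − ∠S − ∠T = 65.20°.
Law of sines: |RS| = |TR|·sin T/sin S ≈ 837.53.
Law of sines: |ST| = |TR|·sin R/sin S ≈ 2421.4.
Area = ½·|TR|·|RS|·sin R ≈ 1.0075e+06.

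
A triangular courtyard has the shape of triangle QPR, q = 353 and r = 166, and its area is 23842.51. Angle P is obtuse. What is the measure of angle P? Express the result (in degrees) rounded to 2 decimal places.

125.53

From area = ½·r·q·sin P, we get sin P = 2·area/(r·q) ≈ 0.81377.
Taking the obtuse solution, ∠P ≈ 125.53°.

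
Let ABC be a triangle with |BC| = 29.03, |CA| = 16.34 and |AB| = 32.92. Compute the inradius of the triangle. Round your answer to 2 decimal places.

Semiperimeter s = (29.03 + 16.34 + 32.92)/2 = 39.145.
Heron's formula: area = √(39.145·10.115·22.805·6.225) ≈ 237.09.
Inradius = area/s = 237.09/39.145 ≈ 6.0566.

r ≈ 6.06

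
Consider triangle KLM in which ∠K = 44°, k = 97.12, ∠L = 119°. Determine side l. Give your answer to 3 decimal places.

122.280

The third angle is ∠M = 180° − ∠K − ∠L = 17.00°.
Law of sines: l = k·sin L/sin K ≈ 122.28.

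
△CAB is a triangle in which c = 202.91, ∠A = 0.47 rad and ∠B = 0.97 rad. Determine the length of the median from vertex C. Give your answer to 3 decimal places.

The third angle is ∠C = π − ∠A − ∠B = 1.702 rad.
Law of sines: a = c·sin A/sin C ≈ 92.687.
Law of sines: b = c·sin B/sin C ≈ 168.82.
Median from C: ½√(2·a² + 2·b² − c²) ≈ 90.842.

90.842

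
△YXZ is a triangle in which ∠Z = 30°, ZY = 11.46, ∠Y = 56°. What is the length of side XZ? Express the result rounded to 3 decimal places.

9.524

The third angle is ∠X = 180° − ∠Z − ∠Y = 94.00°.
Law of sines: XZ = ZY·sin Y/sin X ≈ 9.524.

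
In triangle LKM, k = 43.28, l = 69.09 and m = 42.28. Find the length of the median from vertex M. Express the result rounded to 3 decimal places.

Median from M: ½√(2·l² + 2·k² − m²) ≈ 53.632.

53.632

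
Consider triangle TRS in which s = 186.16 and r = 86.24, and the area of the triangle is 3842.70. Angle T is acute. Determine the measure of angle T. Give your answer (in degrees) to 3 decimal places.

∠T ≈ 28.601°

From area = ½·r·s·sin T, we get sin T = 2·area/(r·s) ≈ 0.47871.
Taking the acute solution, ∠T ≈ 28.60°.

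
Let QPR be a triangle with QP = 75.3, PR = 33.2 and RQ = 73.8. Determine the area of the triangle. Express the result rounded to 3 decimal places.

Semiperimeter s = (33.2 + 73.8 + 75.3)/2 = 91.15.
Heron's formula: area = √(91.15·57.95·17.35·15.85) ≈ 1205.2.

area ≈ 1205.229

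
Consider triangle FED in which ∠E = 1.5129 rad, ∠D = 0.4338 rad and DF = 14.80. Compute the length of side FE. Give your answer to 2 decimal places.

6.23

The third angle is ∠F = π − ∠E − ∠D = 1.1949 rad.
Law of sines: FE = DF·sin D/sin E ≈ 6.2312.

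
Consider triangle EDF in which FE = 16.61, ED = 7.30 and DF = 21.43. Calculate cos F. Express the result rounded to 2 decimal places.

cos F ≈ 0.96

By the law of cosines, cos F = (DF² + FE² − ED²) / (2·DF·FE) ≈ 0.95778, so ∠F ≈ 16.71°.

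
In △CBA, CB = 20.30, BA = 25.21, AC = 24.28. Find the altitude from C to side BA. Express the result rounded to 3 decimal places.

h_C ≈ 18.153

Semiperimeter s = (25.21 + 24.28 + 20.3)/2 = 34.895.
Heron's formula: area = √(34.895·9.685·10.615·14.595) ≈ 228.82.
The altitude from C has length 2·area/BA ≈ 18.153.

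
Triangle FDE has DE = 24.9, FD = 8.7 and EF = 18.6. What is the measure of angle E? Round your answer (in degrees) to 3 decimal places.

16.026

By the law of cosines, cos E = (DE² + EF² − FD²) / (2·DE·EF) ≈ 0.96113, so ∠E ≈ 16.03°.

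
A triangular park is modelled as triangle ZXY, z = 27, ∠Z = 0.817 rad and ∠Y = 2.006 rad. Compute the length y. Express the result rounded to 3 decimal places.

The third angle is ∠X = π − ∠Y − ∠Z = 0.319 rad.
Law of sines: y = z·sin Y/sin Z ≈ 33.58.

33.580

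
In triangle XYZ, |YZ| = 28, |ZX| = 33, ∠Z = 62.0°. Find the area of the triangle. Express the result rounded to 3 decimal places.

407.922

Area = ½·|YZ|·|ZX|·sin Z ≈ 407.92.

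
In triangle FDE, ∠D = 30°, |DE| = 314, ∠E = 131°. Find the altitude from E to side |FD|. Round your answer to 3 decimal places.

157.000

The third angle is ∠F = 180° − ∠D − ∠E = 19.00°.
Law of sines: |EF| = |DE|·sin D/sin F ≈ 482.23.
Law of sines: |FD| = |DE|·sin E/sin F ≈ 727.89.
Area = ½·|DE|·|EF|·sin E ≈ 57140.
The altitude from E has length 2·area/|FD| ≈ 157.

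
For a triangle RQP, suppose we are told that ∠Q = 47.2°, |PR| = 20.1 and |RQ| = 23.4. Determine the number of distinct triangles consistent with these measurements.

|RQ|·sin Q = 23.4·sin(47.2°) ≈ 17.17.
Since |RQ| sin Q < |PR| < |RQ| (17.17 < 20.1 < 23.4), two triangles exist.

2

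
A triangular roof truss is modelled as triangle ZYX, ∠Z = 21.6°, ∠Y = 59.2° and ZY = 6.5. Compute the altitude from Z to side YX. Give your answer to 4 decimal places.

h_Z ≈ 5.5832

The third angle is ∠X = 180° − ∠Z − ∠Y = 99.20°.
Law of sines: YX = ZY·sin Z/sin X ≈ 2.424.
Law of sines: XZ = ZY·sin Y/sin X ≈ 5.656.
Area = ½·ZY·YX·sin Y ≈ 6.7669.
The altitude from Z has length 2·area/YX ≈ 5.5832.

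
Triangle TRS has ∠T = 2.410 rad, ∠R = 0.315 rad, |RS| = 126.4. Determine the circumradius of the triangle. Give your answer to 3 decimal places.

The third angle is ∠S = π − ∠T − ∠R = 0.417 rad.
Law of sines: |ST| = |RS|·sin R/sin T ≈ 58.619.
Law of sines: |TR| = |RS|·sin S/sin T ≈ 76.562.
Circumradius = |RS|/(2 sin T) ≈ 94.603.

94.603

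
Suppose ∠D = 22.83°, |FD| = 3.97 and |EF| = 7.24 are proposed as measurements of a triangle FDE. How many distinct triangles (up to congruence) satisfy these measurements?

|FD|·sin D = 3.97·sin(22.83°) ≈ 1.54.
Since |EF| ≥ |FD|, exactly one triangle exists.

1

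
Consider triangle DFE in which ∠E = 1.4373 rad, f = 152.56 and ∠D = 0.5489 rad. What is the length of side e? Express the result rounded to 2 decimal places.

165.26

The third angle is ∠F = π − ∠E − ∠D = 1.1554 rad.
Law of sines: e = f·sin E/sin F ≈ 165.26.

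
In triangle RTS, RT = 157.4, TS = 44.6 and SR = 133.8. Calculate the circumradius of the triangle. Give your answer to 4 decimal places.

86.2496

By the law of cosines, cos R = (SR² + RT² − TS²) / (2·SR·RT) ≈ 0.96600, so ∠R ≈ 14.98°.
Circumradius = TS/(2 sin R) ≈ 86.25.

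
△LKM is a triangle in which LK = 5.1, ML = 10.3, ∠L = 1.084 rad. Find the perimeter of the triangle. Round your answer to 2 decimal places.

By the law of cosines, KM² = ML² + LK² − 2·ML·LK·cos L = 82.953, so KM ≈ 9.1079.
Semiperimeter s = (9.1079+10.3+5.1)/2 = 12.254.
Perimeter = 9.1079 + 10.3 + 5.1 = 24.508.

perimeter ≈ 24.51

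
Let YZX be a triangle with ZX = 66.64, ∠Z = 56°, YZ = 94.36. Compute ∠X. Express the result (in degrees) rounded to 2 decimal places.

79.94

By the law of cosines, XY² = YZ² + ZX² − 2·YZ·ZX·cos Z = 6312.1, so XY ≈ 79.449.
Law of cosines again: cos X = (ZX² + XY² − YZ²)/(2·ZX·XY) ≈ 0.17464, so ∠X ≈ 79.94°.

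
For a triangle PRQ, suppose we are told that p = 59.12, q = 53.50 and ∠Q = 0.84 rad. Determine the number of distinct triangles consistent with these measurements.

p·sin Q = 59.12·sin(0.84 rad) ≈ 44.02.
Since p sin Q < q < p (44.02 < 53.50 < 59.12), two triangles exist.

2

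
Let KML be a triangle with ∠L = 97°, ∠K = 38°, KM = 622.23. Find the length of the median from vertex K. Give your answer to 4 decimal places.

The third angle is ∠M = 180° − ∠L − ∠K = 45.00°.
Law of sines: ML = KM·sin K/sin L ≈ 385.96.
Law of sines: LK = KM·sin M/sin L ≈ 443.29.
Median from K: ½√(2·LK² + 2·KM² − ML²) ≈ 504.57.

m_K ≈ 504.5747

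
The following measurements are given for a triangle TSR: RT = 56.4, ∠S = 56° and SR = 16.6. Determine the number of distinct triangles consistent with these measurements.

1

SR·sin S = 16.6·sin(56°) ≈ 13.76.
Since RT ≥ SR, exactly one triangle exists.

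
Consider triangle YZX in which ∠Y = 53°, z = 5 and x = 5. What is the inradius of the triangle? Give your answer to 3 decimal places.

1.381

By the law of cosines, y² = z² + x² − 2·z·x·cos Y = 19.909, so y ≈ 4.462.
Area = ½·z·x·sin Y ≈ 9.9829.
Semiperimeter s = (4.462+5+5)/2 = 7.231.
Inradius = area/s = 9.9829/7.231 ≈ 1.3806.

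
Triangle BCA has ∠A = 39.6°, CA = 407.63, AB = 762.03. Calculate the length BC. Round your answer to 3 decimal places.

517.850

By the law of cosines, BC² = CA² + AB² − 2·CA·AB·cos A = 2.6817e+05, so BC ≈ 517.85.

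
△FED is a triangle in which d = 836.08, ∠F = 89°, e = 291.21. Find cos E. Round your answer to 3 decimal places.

cos E ≈ 0.944

By the law of cosines, f² = e² + d² − 2·e·d·cos F = 7.7533e+05, so f ≈ 880.53.
Law of cosines again: cos E = (d² + f² − e²)/(2·d·f) ≈ 0.94375, so ∠E ≈ 19.31°.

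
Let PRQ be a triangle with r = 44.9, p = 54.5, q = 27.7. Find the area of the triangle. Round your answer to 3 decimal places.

area ≈ 620.106

Semiperimeter s = (54.5 + 44.9 + 27.7)/2 = 63.55.
Heron's formula: area = √(63.55·9.05·18.65·35.85) ≈ 620.11.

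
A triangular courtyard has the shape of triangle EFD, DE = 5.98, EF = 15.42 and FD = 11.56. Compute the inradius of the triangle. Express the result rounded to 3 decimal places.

Semiperimeter s = (11.56 + 5.98 + 15.42)/2 = 16.48.
Heron's formula: area = √(16.48·4.92·10.5·1.06) ≈ 30.041.
Inradius = area/s = 30.041/16.48 ≈ 1.8229.

r ≈ 1.823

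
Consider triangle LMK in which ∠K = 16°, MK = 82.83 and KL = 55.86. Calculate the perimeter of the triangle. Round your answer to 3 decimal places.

By the law of cosines, LM² = MK² + KL² − 2·MK·KL·cos K = 1085.9, so LM ≈ 32.952.
Semiperimeter s = (82.83+55.86+32.952)/2 = 85.821.
Perimeter = 82.83 + 55.86 + 32.952 = 171.64.

perimeter ≈ 171.642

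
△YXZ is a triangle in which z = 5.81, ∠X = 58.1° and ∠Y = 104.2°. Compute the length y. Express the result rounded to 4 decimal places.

The third angle is ∠Z = 180° − ∠Y − ∠X = 17.70°.
Law of sines: y = z·sin Y/sin Z ≈ 18.526.

18.5259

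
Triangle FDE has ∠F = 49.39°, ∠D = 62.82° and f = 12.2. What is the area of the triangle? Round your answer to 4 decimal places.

The third angle is ∠E = 180° − ∠F − ∠D = 67.79°.
Law of sines: d = f·sin D/sin F ≈ 14.296.
Law of sines: e = f·sin E/sin F ≈ 14.878.
Area = ½·f·d·sin E ≈ 80.735.

area ≈ 80.7347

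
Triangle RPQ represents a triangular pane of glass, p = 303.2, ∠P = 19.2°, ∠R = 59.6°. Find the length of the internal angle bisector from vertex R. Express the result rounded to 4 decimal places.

The third angle is ∠Q = 180° − ∠R − ∠P = 101.20°.
Law of sines: r = p·sin R/sin P ≈ 795.2.
Law of sines: q = p·sin Q/sin P ≈ 904.4.
The bisector from R has length 2·p·q·cos(∠R/2)/(p+q) ≈ 394.09.

394.0928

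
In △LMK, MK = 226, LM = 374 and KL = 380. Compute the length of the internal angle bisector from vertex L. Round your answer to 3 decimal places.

359.655

By the law of cosines, cos L = (KL² + LM² − MK²) / (2·KL·LM) ≈ 0.82043, so ∠L ≈ 34.87°.
The bisector from L has length 2·KL·LM·cos(∠L/2)/(KL+LM) ≈ 359.66.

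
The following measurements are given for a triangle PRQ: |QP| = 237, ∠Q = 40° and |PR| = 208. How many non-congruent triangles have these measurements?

2

|QP|·sin Q = 237·sin(40°) ≈ 152.3.
Since |QP| sin Q < |PR| < |QP| (152.3 < 208 < 237), two triangles exist.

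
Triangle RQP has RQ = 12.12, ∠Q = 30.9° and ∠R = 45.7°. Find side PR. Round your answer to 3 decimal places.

The third angle is ∠P = 180° − ∠R − ∠Q = 103.40°.
Law of sines: PR = RQ·sin Q/sin P ≈ 6.3983.

6.398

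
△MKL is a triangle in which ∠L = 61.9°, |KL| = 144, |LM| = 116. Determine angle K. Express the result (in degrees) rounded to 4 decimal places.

48.8691

By the law of cosines, |MK|² = |KL|² + |LM|² − 2·|KL|·|LM|·cos L = 18456, so |MK| ≈ 135.85.
Law of cosines again: cos K = (|MK|² + |KL|² − |LM|²)/(2·|MK|·|KL|) ≈ 0.65778, so ∠K ≈ 48.87°.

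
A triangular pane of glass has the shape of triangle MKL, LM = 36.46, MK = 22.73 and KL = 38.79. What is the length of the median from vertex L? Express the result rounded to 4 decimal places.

Median from L: ½√(2·KL² + 2·LM² − MK²) ≈ 35.886.

35.8864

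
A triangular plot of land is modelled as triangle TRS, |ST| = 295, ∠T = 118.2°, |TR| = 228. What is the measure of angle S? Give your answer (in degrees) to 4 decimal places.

∠S ≈ 26.5157°

By the law of cosines, |RS|² = |ST|² + |TR|² − 2·|ST|·|TR|·cos T = 2.0258e+05, so |RS| ≈ 450.09.
Law of cosines again: cos S = (|RS|² + |ST|² − |TR|²)/(2·|RS|·|ST|) ≈ 0.89481, so ∠S ≈ 26.52°.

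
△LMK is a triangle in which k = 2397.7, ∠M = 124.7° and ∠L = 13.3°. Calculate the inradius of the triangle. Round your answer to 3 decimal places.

r ≈ 263.452

The third angle is ∠K = 180° − ∠L − ∠M = 42.00°.
Law of sines: l = k·sin L/sin K ≈ 824.34.
Law of sines: m = k·sin M/sin K ≈ 2946.
Area = ½·k·l·sin M ≈ 8.1249e+05.
Semiperimeter s = (824.34+2946+2397.7)/2 = 3084.
Inradius = area/s = 8.1249e+05/3084 ≈ 263.45.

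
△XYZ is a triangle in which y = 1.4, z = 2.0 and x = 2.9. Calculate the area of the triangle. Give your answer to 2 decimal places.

1.26

Semiperimeter s = (2.9 + 1.4 + 2)/2 = 3.15.
Heron's formula: area = √(3.15·0.25·1.75·1.15) ≈ 1.2589.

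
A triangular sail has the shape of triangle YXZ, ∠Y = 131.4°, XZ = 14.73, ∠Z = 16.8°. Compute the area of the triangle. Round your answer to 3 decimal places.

area ≈ 22.028

The third angle is ∠X = 180° − ∠Z − ∠Y = 31.80°.
Law of sines: ZY = XZ·sin X/sin Y ≈ 10.348.
Law of sines: YX = XZ·sin Z/sin Y ≈ 5.6757.
Area = ½·XZ·ZY·sin Z ≈ 22.028.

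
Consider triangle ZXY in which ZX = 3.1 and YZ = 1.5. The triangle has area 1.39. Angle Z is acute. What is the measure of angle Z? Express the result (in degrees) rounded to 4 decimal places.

∠Z ≈ 36.7160°

From area = ½·YZ·ZX·sin Z, we get sin Z = 2·area/(YZ·ZX) ≈ 0.59785.
Taking the acute solution, ∠Z ≈ 36.72°.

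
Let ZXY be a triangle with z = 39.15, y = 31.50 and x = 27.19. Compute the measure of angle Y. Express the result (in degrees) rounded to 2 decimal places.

∠Y ≈ 53.05°

By the law of cosines, cos Y = (z² + x² − y²) / (2·z·x) ≈ 0.60112, so ∠Y ≈ 53.05°.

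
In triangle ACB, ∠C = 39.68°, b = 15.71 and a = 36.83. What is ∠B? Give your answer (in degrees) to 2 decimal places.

∠B ≈ 22.07°

By the law of cosines, c² = b² + a² − 2·b·a·cos C = 712.65, so c ≈ 26.695.
Law of cosines again: cos B = (a² + c² − b²)/(2·a·c) ≈ 0.92672, so ∠B ≈ 22.07°.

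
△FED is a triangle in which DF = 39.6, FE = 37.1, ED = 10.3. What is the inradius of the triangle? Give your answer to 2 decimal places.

r ≈ 4.36

Semiperimeter s = (10.3 + 39.6 + 37.1)/2 = 43.5.
Heron's formula: area = √(43.5·33.2·3.9·6.4) ≈ 189.86.
Inradius = area/s = 189.86/43.5 ≈ 4.3646.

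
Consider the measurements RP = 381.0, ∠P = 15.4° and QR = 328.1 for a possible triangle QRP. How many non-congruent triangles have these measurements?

RP·sin P = 381.0·sin(15.4°) ≈ 101.2.
Since RP sin P < QR < RP (101.2 < 328.1 < 381.0), two triangles exist.

2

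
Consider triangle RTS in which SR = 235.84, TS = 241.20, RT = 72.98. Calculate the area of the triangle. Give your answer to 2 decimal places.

Semiperimeter s = (241.2 + 235.84 + 72.98)/2 = 275.01.
Heron's formula: area = √(275.01·33.81·39.17·202.03) ≈ 8577.9.

area ≈ 8577.91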